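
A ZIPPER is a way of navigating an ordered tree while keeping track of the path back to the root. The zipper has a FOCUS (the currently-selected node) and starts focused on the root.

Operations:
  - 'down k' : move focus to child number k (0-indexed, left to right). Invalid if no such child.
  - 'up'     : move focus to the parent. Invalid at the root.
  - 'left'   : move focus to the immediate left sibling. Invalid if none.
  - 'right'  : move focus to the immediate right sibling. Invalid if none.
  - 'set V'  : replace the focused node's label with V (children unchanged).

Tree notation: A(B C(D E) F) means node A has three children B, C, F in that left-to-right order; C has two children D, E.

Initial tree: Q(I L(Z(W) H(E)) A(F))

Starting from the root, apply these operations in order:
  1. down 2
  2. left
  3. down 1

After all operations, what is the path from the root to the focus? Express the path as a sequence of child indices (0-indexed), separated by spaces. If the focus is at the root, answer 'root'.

Answer: 1 1

Derivation:
Step 1 (down 2): focus=A path=2 depth=1 children=['F'] left=['I', 'L'] right=[] parent=Q
Step 2 (left): focus=L path=1 depth=1 children=['Z', 'H'] left=['I'] right=['A'] parent=Q
Step 3 (down 1): focus=H path=1/1 depth=2 children=['E'] left=['Z'] right=[] parent=L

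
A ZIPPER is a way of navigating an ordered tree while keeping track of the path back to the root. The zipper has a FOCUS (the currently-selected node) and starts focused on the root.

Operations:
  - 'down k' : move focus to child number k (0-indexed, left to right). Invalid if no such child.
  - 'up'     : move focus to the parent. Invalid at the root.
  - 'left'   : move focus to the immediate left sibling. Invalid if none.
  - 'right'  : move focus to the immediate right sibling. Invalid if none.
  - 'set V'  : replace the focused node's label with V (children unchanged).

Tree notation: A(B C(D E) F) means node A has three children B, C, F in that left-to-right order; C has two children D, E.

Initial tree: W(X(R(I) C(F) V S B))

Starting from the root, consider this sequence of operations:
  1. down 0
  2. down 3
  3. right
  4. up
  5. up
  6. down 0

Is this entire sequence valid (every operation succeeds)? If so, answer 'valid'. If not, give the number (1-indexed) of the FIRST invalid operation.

Step 1 (down 0): focus=X path=0 depth=1 children=['R', 'C', 'V', 'S', 'B'] left=[] right=[] parent=W
Step 2 (down 3): focus=S path=0/3 depth=2 children=[] left=['R', 'C', 'V'] right=['B'] parent=X
Step 3 (right): focus=B path=0/4 depth=2 children=[] left=['R', 'C', 'V', 'S'] right=[] parent=X
Step 4 (up): focus=X path=0 depth=1 children=['R', 'C', 'V', 'S', 'B'] left=[] right=[] parent=W
Step 5 (up): focus=W path=root depth=0 children=['X'] (at root)
Step 6 (down 0): focus=X path=0 depth=1 children=['R', 'C', 'V', 'S', 'B'] left=[] right=[] parent=W

Answer: valid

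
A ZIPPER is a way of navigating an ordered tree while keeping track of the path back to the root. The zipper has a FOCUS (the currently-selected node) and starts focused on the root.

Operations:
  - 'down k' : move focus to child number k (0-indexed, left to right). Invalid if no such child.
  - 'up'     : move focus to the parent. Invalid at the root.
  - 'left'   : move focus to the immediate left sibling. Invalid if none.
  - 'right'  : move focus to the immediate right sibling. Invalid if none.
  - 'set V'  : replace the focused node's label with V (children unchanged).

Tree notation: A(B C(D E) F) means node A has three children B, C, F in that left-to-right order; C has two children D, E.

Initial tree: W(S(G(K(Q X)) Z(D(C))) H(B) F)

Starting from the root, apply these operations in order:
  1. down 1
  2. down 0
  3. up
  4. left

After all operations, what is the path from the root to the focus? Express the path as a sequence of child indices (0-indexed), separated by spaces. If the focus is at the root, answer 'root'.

Answer: 0

Derivation:
Step 1 (down 1): focus=H path=1 depth=1 children=['B'] left=['S'] right=['F'] parent=W
Step 2 (down 0): focus=B path=1/0 depth=2 children=[] left=[] right=[] parent=H
Step 3 (up): focus=H path=1 depth=1 children=['B'] left=['S'] right=['F'] parent=W
Step 4 (left): focus=S path=0 depth=1 children=['G', 'Z'] left=[] right=['H', 'F'] parent=W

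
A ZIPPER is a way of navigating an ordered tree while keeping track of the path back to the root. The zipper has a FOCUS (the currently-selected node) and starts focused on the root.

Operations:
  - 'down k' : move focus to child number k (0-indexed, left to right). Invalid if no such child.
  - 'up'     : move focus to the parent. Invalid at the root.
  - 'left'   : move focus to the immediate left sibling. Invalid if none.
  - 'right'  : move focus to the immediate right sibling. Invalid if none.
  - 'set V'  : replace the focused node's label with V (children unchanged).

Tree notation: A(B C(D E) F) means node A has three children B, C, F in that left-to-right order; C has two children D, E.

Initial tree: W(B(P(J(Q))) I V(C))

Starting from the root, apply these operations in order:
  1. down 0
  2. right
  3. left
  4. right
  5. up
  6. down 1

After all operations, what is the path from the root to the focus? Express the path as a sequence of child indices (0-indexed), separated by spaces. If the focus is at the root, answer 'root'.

Answer: 1

Derivation:
Step 1 (down 0): focus=B path=0 depth=1 children=['P'] left=[] right=['I', 'V'] parent=W
Step 2 (right): focus=I path=1 depth=1 children=[] left=['B'] right=['V'] parent=W
Step 3 (left): focus=B path=0 depth=1 children=['P'] left=[] right=['I', 'V'] parent=W
Step 4 (right): focus=I path=1 depth=1 children=[] left=['B'] right=['V'] parent=W
Step 5 (up): focus=W path=root depth=0 children=['B', 'I', 'V'] (at root)
Step 6 (down 1): focus=I path=1 depth=1 children=[] left=['B'] right=['V'] parent=W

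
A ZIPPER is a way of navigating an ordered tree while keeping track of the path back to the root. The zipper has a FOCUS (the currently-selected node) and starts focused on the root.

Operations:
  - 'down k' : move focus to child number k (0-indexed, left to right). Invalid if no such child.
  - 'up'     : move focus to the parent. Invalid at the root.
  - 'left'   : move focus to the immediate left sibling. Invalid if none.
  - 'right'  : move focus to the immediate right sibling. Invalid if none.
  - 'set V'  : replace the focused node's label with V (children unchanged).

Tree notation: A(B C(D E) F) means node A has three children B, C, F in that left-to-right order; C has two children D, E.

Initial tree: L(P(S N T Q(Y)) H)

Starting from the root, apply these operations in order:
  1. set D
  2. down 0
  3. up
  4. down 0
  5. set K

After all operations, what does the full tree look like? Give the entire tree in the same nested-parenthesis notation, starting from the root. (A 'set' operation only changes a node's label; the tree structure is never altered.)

Step 1 (set D): focus=D path=root depth=0 children=['P', 'H'] (at root)
Step 2 (down 0): focus=P path=0 depth=1 children=['S', 'N', 'T', 'Q'] left=[] right=['H'] parent=D
Step 3 (up): focus=D path=root depth=0 children=['P', 'H'] (at root)
Step 4 (down 0): focus=P path=0 depth=1 children=['S', 'N', 'T', 'Q'] left=[] right=['H'] parent=D
Step 5 (set K): focus=K path=0 depth=1 children=['S', 'N', 'T', 'Q'] left=[] right=['H'] parent=D

Answer: D(K(S N T Q(Y)) H)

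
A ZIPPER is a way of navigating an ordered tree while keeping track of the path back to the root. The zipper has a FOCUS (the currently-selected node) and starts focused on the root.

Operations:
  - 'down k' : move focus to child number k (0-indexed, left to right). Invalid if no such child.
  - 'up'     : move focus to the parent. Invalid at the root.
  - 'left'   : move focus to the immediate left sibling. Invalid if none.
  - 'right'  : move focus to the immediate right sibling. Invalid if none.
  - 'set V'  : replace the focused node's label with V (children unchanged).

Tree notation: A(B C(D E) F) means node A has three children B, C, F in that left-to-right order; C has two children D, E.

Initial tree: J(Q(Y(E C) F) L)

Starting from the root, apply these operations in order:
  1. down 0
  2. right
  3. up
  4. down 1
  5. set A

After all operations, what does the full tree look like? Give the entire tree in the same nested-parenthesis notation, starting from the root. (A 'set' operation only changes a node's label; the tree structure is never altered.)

Answer: J(Q(Y(E C) F) A)

Derivation:
Step 1 (down 0): focus=Q path=0 depth=1 children=['Y', 'F'] left=[] right=['L'] parent=J
Step 2 (right): focus=L path=1 depth=1 children=[] left=['Q'] right=[] parent=J
Step 3 (up): focus=J path=root depth=0 children=['Q', 'L'] (at root)
Step 4 (down 1): focus=L path=1 depth=1 children=[] left=['Q'] right=[] parent=J
Step 5 (set A): focus=A path=1 depth=1 children=[] left=['Q'] right=[] parent=J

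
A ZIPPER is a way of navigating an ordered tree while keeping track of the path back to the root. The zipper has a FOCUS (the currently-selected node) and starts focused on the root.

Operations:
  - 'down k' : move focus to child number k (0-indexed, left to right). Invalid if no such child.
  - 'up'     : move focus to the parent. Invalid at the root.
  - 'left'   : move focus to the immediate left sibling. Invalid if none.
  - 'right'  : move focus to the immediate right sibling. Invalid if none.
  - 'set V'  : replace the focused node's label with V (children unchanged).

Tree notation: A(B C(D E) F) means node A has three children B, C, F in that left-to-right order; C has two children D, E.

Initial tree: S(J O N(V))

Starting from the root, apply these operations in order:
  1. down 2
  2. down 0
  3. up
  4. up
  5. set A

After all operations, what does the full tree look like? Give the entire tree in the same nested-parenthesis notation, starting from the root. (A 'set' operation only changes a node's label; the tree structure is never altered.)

Answer: A(J O N(V))

Derivation:
Step 1 (down 2): focus=N path=2 depth=1 children=['V'] left=['J', 'O'] right=[] parent=S
Step 2 (down 0): focus=V path=2/0 depth=2 children=[] left=[] right=[] parent=N
Step 3 (up): focus=N path=2 depth=1 children=['V'] left=['J', 'O'] right=[] parent=S
Step 4 (up): focus=S path=root depth=0 children=['J', 'O', 'N'] (at root)
Step 5 (set A): focus=A path=root depth=0 children=['J', 'O', 'N'] (at root)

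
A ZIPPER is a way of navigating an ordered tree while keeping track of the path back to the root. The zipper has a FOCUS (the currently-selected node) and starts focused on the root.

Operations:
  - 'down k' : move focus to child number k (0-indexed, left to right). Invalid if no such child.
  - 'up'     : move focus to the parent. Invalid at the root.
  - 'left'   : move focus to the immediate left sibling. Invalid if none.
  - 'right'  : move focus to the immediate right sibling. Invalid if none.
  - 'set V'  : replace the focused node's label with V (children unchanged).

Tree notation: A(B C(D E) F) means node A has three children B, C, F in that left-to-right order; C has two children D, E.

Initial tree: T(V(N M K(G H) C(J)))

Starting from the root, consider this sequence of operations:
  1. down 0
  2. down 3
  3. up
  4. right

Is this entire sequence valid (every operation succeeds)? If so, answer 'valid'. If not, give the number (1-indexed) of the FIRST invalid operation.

Step 1 (down 0): focus=V path=0 depth=1 children=['N', 'M', 'K', 'C'] left=[] right=[] parent=T
Step 2 (down 3): focus=C path=0/3 depth=2 children=['J'] left=['N', 'M', 'K'] right=[] parent=V
Step 3 (up): focus=V path=0 depth=1 children=['N', 'M', 'K', 'C'] left=[] right=[] parent=T
Step 4 (right): INVALID

Answer: 4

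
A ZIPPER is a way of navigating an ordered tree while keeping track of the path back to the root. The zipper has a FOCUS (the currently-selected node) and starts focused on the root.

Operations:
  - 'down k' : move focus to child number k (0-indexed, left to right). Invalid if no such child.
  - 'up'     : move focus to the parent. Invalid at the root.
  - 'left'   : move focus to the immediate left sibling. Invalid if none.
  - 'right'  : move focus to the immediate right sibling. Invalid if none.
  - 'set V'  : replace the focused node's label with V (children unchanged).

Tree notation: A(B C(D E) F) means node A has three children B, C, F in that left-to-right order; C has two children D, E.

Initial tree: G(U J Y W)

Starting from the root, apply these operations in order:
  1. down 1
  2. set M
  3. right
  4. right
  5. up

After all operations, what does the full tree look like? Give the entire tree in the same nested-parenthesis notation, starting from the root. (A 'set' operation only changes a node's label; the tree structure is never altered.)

Step 1 (down 1): focus=J path=1 depth=1 children=[] left=['U'] right=['Y', 'W'] parent=G
Step 2 (set M): focus=M path=1 depth=1 children=[] left=['U'] right=['Y', 'W'] parent=G
Step 3 (right): focus=Y path=2 depth=1 children=[] left=['U', 'M'] right=['W'] parent=G
Step 4 (right): focus=W path=3 depth=1 children=[] left=['U', 'M', 'Y'] right=[] parent=G
Step 5 (up): focus=G path=root depth=0 children=['U', 'M', 'Y', 'W'] (at root)

Answer: G(U M Y W)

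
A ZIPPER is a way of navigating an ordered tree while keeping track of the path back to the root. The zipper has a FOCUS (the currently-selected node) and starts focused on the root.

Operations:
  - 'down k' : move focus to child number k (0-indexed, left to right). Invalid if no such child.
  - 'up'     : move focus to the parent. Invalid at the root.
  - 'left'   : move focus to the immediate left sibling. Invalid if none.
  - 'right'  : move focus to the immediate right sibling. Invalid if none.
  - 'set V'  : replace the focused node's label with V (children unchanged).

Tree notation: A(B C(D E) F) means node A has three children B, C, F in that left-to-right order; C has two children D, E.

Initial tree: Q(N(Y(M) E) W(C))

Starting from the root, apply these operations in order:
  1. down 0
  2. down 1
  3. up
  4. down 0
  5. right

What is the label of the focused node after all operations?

Answer: E

Derivation:
Step 1 (down 0): focus=N path=0 depth=1 children=['Y', 'E'] left=[] right=['W'] parent=Q
Step 2 (down 1): focus=E path=0/1 depth=2 children=[] left=['Y'] right=[] parent=N
Step 3 (up): focus=N path=0 depth=1 children=['Y', 'E'] left=[] right=['W'] parent=Q
Step 4 (down 0): focus=Y path=0/0 depth=2 children=['M'] left=[] right=['E'] parent=N
Step 5 (right): focus=E path=0/1 depth=2 children=[] left=['Y'] right=[] parent=N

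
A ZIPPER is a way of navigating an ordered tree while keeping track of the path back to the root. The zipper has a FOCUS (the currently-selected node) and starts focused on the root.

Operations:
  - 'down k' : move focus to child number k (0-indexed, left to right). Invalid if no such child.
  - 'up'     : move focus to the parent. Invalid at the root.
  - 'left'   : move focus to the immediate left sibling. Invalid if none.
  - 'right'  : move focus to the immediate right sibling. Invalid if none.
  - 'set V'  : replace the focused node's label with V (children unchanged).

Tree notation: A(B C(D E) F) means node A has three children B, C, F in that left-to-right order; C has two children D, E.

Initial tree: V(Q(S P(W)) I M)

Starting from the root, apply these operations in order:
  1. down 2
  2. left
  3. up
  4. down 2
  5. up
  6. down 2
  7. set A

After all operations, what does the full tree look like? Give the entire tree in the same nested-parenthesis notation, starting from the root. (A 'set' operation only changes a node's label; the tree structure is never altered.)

Step 1 (down 2): focus=M path=2 depth=1 children=[] left=['Q', 'I'] right=[] parent=V
Step 2 (left): focus=I path=1 depth=1 children=[] left=['Q'] right=['M'] parent=V
Step 3 (up): focus=V path=root depth=0 children=['Q', 'I', 'M'] (at root)
Step 4 (down 2): focus=M path=2 depth=1 children=[] left=['Q', 'I'] right=[] parent=V
Step 5 (up): focus=V path=root depth=0 children=['Q', 'I', 'M'] (at root)
Step 6 (down 2): focus=M path=2 depth=1 children=[] left=['Q', 'I'] right=[] parent=V
Step 7 (set A): focus=A path=2 depth=1 children=[] left=['Q', 'I'] right=[] parent=V

Answer: V(Q(S P(W)) I A)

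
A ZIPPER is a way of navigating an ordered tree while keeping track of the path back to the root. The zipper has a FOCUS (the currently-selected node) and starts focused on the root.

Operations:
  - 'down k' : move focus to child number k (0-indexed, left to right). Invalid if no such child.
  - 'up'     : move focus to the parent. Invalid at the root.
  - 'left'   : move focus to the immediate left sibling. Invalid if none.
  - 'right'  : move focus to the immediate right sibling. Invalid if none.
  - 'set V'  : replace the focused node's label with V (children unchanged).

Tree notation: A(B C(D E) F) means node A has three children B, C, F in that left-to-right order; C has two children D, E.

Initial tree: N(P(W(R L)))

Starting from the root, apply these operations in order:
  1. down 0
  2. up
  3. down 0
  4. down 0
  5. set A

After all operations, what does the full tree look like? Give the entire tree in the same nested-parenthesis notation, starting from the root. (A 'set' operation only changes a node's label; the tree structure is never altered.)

Step 1 (down 0): focus=P path=0 depth=1 children=['W'] left=[] right=[] parent=N
Step 2 (up): focus=N path=root depth=0 children=['P'] (at root)
Step 3 (down 0): focus=P path=0 depth=1 children=['W'] left=[] right=[] parent=N
Step 4 (down 0): focus=W path=0/0 depth=2 children=['R', 'L'] left=[] right=[] parent=P
Step 5 (set A): focus=A path=0/0 depth=2 children=['R', 'L'] left=[] right=[] parent=P

Answer: N(P(A(R L)))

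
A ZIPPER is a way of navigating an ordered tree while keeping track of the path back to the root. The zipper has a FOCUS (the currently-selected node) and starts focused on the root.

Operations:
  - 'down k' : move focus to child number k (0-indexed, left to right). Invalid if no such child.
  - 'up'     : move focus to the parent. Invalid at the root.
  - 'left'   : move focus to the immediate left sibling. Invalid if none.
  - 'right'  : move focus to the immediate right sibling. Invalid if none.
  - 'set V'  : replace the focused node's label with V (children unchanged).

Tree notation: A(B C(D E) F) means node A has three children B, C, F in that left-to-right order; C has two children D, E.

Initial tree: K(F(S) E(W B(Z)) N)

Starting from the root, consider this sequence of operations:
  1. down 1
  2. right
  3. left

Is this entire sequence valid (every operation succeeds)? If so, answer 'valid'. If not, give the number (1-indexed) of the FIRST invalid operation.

Step 1 (down 1): focus=E path=1 depth=1 children=['W', 'B'] left=['F'] right=['N'] parent=K
Step 2 (right): focus=N path=2 depth=1 children=[] left=['F', 'E'] right=[] parent=K
Step 3 (left): focus=E path=1 depth=1 children=['W', 'B'] left=['F'] right=['N'] parent=K

Answer: valid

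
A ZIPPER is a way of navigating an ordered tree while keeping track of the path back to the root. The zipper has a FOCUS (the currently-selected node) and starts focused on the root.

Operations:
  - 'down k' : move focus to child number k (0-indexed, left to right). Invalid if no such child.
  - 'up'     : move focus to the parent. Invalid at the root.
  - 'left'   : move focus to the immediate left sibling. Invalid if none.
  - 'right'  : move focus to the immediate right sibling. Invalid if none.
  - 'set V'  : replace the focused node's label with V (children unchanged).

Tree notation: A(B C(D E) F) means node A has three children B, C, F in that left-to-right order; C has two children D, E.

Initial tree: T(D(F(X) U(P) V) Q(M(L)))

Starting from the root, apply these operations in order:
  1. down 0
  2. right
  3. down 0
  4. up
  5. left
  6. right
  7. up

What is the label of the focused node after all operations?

Step 1 (down 0): focus=D path=0 depth=1 children=['F', 'U', 'V'] left=[] right=['Q'] parent=T
Step 2 (right): focus=Q path=1 depth=1 children=['M'] left=['D'] right=[] parent=T
Step 3 (down 0): focus=M path=1/0 depth=2 children=['L'] left=[] right=[] parent=Q
Step 4 (up): focus=Q path=1 depth=1 children=['M'] left=['D'] right=[] parent=T
Step 5 (left): focus=D path=0 depth=1 children=['F', 'U', 'V'] left=[] right=['Q'] parent=T
Step 6 (right): focus=Q path=1 depth=1 children=['M'] left=['D'] right=[] parent=T
Step 7 (up): focus=T path=root depth=0 children=['D', 'Q'] (at root)

Answer: T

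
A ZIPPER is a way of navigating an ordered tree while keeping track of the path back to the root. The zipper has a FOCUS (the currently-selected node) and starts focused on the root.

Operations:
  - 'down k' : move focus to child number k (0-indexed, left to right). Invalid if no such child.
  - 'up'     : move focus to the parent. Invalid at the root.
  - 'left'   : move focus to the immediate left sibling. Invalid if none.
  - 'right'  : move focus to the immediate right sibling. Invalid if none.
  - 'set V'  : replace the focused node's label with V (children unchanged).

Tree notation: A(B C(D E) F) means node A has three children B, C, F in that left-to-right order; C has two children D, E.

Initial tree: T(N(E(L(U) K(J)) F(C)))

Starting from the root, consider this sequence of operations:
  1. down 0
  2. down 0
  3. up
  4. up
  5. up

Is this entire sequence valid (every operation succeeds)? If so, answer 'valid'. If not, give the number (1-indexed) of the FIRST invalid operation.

Answer: 5

Derivation:
Step 1 (down 0): focus=N path=0 depth=1 children=['E', 'F'] left=[] right=[] parent=T
Step 2 (down 0): focus=E path=0/0 depth=2 children=['L', 'K'] left=[] right=['F'] parent=N
Step 3 (up): focus=N path=0 depth=1 children=['E', 'F'] left=[] right=[] parent=T
Step 4 (up): focus=T path=root depth=0 children=['N'] (at root)
Step 5 (up): INVALID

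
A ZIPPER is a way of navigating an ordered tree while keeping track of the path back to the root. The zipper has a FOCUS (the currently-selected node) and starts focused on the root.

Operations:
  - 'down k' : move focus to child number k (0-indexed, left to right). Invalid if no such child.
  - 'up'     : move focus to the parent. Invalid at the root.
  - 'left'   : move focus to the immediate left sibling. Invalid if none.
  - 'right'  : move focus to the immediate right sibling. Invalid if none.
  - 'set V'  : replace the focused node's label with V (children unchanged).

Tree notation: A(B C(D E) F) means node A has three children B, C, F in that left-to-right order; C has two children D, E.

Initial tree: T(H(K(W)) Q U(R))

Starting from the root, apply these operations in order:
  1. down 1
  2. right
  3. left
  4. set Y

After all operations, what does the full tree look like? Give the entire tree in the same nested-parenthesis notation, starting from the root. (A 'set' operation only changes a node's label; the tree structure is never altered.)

Step 1 (down 1): focus=Q path=1 depth=1 children=[] left=['H'] right=['U'] parent=T
Step 2 (right): focus=U path=2 depth=1 children=['R'] left=['H', 'Q'] right=[] parent=T
Step 3 (left): focus=Q path=1 depth=1 children=[] left=['H'] right=['U'] parent=T
Step 4 (set Y): focus=Y path=1 depth=1 children=[] left=['H'] right=['U'] parent=T

Answer: T(H(K(W)) Y U(R))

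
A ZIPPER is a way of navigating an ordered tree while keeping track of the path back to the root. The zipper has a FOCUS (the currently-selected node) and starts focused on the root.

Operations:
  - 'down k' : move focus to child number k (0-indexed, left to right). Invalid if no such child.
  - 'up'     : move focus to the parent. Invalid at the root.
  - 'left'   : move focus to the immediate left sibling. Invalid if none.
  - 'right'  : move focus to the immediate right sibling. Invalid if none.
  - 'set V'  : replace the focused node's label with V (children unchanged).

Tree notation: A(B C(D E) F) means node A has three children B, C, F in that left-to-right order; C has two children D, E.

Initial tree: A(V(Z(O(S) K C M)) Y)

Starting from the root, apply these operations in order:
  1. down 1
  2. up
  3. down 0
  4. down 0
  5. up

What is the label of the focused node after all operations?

Answer: V

Derivation:
Step 1 (down 1): focus=Y path=1 depth=1 children=[] left=['V'] right=[] parent=A
Step 2 (up): focus=A path=root depth=0 children=['V', 'Y'] (at root)
Step 3 (down 0): focus=V path=0 depth=1 children=['Z'] left=[] right=['Y'] parent=A
Step 4 (down 0): focus=Z path=0/0 depth=2 children=['O', 'K', 'C', 'M'] left=[] right=[] parent=V
Step 5 (up): focus=V path=0 depth=1 children=['Z'] left=[] right=['Y'] parent=A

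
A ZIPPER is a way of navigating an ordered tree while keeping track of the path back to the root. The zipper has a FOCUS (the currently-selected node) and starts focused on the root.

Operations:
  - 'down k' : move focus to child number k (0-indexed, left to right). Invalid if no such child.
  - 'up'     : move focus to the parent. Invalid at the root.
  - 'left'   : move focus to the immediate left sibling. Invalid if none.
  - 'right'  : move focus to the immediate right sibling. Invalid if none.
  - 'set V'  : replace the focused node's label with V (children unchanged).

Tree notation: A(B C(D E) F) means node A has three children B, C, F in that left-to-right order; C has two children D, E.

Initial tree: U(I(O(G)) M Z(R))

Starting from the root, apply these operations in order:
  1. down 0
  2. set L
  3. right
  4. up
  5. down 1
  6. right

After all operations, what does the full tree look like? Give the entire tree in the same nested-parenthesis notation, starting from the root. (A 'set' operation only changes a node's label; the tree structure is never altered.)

Answer: U(L(O(G)) M Z(R))

Derivation:
Step 1 (down 0): focus=I path=0 depth=1 children=['O'] left=[] right=['M', 'Z'] parent=U
Step 2 (set L): focus=L path=0 depth=1 children=['O'] left=[] right=['M', 'Z'] parent=U
Step 3 (right): focus=M path=1 depth=1 children=[] left=['L'] right=['Z'] parent=U
Step 4 (up): focus=U path=root depth=0 children=['L', 'M', 'Z'] (at root)
Step 5 (down 1): focus=M path=1 depth=1 children=[] left=['L'] right=['Z'] parent=U
Step 6 (right): focus=Z path=2 depth=1 children=['R'] left=['L', 'M'] right=[] parent=U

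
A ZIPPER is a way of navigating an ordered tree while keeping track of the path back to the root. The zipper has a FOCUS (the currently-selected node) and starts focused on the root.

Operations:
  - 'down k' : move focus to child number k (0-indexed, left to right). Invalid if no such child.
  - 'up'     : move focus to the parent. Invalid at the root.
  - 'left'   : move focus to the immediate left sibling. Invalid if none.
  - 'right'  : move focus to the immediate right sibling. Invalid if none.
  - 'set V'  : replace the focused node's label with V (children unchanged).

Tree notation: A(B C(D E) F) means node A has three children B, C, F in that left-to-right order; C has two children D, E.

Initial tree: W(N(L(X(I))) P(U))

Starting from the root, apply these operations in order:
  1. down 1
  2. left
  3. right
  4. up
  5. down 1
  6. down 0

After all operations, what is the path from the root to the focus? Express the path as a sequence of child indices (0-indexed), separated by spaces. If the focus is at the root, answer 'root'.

Step 1 (down 1): focus=P path=1 depth=1 children=['U'] left=['N'] right=[] parent=W
Step 2 (left): focus=N path=0 depth=1 children=['L'] left=[] right=['P'] parent=W
Step 3 (right): focus=P path=1 depth=1 children=['U'] left=['N'] right=[] parent=W
Step 4 (up): focus=W path=root depth=0 children=['N', 'P'] (at root)
Step 5 (down 1): focus=P path=1 depth=1 children=['U'] left=['N'] right=[] parent=W
Step 6 (down 0): focus=U path=1/0 depth=2 children=[] left=[] right=[] parent=P

Answer: 1 0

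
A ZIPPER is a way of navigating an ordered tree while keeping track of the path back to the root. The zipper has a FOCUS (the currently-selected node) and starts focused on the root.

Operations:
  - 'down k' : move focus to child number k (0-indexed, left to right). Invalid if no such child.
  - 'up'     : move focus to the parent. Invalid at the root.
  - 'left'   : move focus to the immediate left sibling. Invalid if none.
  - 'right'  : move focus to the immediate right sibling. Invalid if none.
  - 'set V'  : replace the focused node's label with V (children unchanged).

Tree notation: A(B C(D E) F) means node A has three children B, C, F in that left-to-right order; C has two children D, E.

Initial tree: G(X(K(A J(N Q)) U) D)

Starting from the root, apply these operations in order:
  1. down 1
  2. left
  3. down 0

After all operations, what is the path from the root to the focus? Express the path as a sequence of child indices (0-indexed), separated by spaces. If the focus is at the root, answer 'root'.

Answer: 0 0

Derivation:
Step 1 (down 1): focus=D path=1 depth=1 children=[] left=['X'] right=[] parent=G
Step 2 (left): focus=X path=0 depth=1 children=['K', 'U'] left=[] right=['D'] parent=G
Step 3 (down 0): focus=K path=0/0 depth=2 children=['A', 'J'] left=[] right=['U'] parent=X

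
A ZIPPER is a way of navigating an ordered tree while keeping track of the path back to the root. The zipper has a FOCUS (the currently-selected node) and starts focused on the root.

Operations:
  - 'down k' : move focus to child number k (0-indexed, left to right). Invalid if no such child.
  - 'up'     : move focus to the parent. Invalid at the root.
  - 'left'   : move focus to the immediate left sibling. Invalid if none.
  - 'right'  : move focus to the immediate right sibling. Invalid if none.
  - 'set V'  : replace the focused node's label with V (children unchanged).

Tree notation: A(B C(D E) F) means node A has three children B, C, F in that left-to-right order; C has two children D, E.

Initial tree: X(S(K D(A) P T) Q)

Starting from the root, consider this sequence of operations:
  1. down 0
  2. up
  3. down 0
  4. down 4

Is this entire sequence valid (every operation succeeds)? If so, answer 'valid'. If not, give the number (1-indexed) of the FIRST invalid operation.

Step 1 (down 0): focus=S path=0 depth=1 children=['K', 'D', 'P', 'T'] left=[] right=['Q'] parent=X
Step 2 (up): focus=X path=root depth=0 children=['S', 'Q'] (at root)
Step 3 (down 0): focus=S path=0 depth=1 children=['K', 'D', 'P', 'T'] left=[] right=['Q'] parent=X
Step 4 (down 4): INVALID

Answer: 4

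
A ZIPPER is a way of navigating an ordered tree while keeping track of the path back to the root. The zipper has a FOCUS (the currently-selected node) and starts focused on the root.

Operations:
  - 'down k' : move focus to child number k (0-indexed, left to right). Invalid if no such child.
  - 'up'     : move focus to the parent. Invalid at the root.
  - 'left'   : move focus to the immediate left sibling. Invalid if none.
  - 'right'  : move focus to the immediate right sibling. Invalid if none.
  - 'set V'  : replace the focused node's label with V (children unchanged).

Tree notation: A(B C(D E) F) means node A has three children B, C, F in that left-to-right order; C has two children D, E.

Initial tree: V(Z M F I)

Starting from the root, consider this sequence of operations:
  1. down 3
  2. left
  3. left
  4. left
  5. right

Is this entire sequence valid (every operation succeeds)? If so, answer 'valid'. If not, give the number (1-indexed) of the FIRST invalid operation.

Step 1 (down 3): focus=I path=3 depth=1 children=[] left=['Z', 'M', 'F'] right=[] parent=V
Step 2 (left): focus=F path=2 depth=1 children=[] left=['Z', 'M'] right=['I'] parent=V
Step 3 (left): focus=M path=1 depth=1 children=[] left=['Z'] right=['F', 'I'] parent=V
Step 4 (left): focus=Z path=0 depth=1 children=[] left=[] right=['M', 'F', 'I'] parent=V
Step 5 (right): focus=M path=1 depth=1 children=[] left=['Z'] right=['F', 'I'] parent=V

Answer: valid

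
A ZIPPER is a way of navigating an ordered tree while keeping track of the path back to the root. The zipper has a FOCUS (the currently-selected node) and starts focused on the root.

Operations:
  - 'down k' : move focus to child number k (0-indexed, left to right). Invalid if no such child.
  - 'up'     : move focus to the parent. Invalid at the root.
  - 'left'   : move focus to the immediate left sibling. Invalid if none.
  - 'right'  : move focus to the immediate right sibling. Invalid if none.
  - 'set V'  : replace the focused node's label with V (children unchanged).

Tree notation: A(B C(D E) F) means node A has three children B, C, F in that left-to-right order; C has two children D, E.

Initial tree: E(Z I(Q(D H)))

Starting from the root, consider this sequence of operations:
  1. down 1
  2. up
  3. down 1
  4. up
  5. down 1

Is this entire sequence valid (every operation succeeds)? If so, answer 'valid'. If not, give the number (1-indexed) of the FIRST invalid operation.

Step 1 (down 1): focus=I path=1 depth=1 children=['Q'] left=['Z'] right=[] parent=E
Step 2 (up): focus=E path=root depth=0 children=['Z', 'I'] (at root)
Step 3 (down 1): focus=I path=1 depth=1 children=['Q'] left=['Z'] right=[] parent=E
Step 4 (up): focus=E path=root depth=0 children=['Z', 'I'] (at root)
Step 5 (down 1): focus=I path=1 depth=1 children=['Q'] left=['Z'] right=[] parent=E

Answer: valid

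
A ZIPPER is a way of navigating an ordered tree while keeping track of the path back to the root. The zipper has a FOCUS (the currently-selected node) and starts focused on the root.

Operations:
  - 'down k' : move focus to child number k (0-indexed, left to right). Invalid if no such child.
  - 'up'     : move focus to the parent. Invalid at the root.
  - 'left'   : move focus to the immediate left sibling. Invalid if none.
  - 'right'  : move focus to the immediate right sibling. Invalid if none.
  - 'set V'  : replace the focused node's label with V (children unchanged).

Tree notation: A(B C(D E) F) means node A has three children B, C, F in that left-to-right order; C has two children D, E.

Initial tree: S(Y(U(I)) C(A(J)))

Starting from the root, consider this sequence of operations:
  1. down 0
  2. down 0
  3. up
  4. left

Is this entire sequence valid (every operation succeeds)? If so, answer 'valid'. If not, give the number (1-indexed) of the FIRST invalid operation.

Answer: 4

Derivation:
Step 1 (down 0): focus=Y path=0 depth=1 children=['U'] left=[] right=['C'] parent=S
Step 2 (down 0): focus=U path=0/0 depth=2 children=['I'] left=[] right=[] parent=Y
Step 3 (up): focus=Y path=0 depth=1 children=['U'] left=[] right=['C'] parent=S
Step 4 (left): INVALID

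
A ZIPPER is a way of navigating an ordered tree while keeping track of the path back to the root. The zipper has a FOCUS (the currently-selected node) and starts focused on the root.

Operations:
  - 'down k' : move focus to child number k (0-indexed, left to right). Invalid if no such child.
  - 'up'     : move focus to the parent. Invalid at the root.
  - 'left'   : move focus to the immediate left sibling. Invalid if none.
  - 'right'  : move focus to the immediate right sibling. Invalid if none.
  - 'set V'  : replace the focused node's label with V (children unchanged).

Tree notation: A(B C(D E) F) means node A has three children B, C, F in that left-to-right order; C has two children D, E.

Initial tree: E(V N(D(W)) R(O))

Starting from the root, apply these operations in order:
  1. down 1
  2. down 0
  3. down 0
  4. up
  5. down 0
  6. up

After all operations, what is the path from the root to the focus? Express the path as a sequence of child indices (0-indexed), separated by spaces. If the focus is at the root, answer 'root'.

Answer: 1 0

Derivation:
Step 1 (down 1): focus=N path=1 depth=1 children=['D'] left=['V'] right=['R'] parent=E
Step 2 (down 0): focus=D path=1/0 depth=2 children=['W'] left=[] right=[] parent=N
Step 3 (down 0): focus=W path=1/0/0 depth=3 children=[] left=[] right=[] parent=D
Step 4 (up): focus=D path=1/0 depth=2 children=['W'] left=[] right=[] parent=N
Step 5 (down 0): focus=W path=1/0/0 depth=3 children=[] left=[] right=[] parent=D
Step 6 (up): focus=D path=1/0 depth=2 children=['W'] left=[] right=[] parent=N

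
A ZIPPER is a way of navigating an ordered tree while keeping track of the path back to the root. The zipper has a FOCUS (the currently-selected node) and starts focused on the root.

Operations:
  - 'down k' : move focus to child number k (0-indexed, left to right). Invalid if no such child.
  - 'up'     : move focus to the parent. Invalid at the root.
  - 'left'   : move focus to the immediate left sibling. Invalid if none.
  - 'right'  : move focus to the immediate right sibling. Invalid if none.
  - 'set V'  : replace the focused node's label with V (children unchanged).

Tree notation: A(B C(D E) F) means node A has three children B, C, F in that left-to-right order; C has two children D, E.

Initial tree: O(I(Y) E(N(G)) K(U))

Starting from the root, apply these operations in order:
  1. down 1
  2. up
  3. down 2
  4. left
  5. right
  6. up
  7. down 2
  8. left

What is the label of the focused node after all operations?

Answer: E

Derivation:
Step 1 (down 1): focus=E path=1 depth=1 children=['N'] left=['I'] right=['K'] parent=O
Step 2 (up): focus=O path=root depth=0 children=['I', 'E', 'K'] (at root)
Step 3 (down 2): focus=K path=2 depth=1 children=['U'] left=['I', 'E'] right=[] parent=O
Step 4 (left): focus=E path=1 depth=1 children=['N'] left=['I'] right=['K'] parent=O
Step 5 (right): focus=K path=2 depth=1 children=['U'] left=['I', 'E'] right=[] parent=O
Step 6 (up): focus=O path=root depth=0 children=['I', 'E', 'K'] (at root)
Step 7 (down 2): focus=K path=2 depth=1 children=['U'] left=['I', 'E'] right=[] parent=O
Step 8 (left): focus=E path=1 depth=1 children=['N'] left=['I'] right=['K'] parent=O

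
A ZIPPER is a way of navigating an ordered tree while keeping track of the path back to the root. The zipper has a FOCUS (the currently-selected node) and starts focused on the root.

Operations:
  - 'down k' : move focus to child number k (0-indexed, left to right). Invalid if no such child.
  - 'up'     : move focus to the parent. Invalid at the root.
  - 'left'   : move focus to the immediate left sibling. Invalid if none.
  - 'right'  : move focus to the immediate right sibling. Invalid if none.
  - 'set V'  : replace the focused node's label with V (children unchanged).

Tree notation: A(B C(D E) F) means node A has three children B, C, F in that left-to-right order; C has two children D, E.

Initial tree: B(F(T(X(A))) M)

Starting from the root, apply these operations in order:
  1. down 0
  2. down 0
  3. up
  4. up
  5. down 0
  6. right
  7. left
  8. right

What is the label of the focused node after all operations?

Answer: M

Derivation:
Step 1 (down 0): focus=F path=0 depth=1 children=['T'] left=[] right=['M'] parent=B
Step 2 (down 0): focus=T path=0/0 depth=2 children=['X'] left=[] right=[] parent=F
Step 3 (up): focus=F path=0 depth=1 children=['T'] left=[] right=['M'] parent=B
Step 4 (up): focus=B path=root depth=0 children=['F', 'M'] (at root)
Step 5 (down 0): focus=F path=0 depth=1 children=['T'] left=[] right=['M'] parent=B
Step 6 (right): focus=M path=1 depth=1 children=[] left=['F'] right=[] parent=B
Step 7 (left): focus=F path=0 depth=1 children=['T'] left=[] right=['M'] parent=B
Step 8 (right): focus=M path=1 depth=1 children=[] left=['F'] right=[] parent=B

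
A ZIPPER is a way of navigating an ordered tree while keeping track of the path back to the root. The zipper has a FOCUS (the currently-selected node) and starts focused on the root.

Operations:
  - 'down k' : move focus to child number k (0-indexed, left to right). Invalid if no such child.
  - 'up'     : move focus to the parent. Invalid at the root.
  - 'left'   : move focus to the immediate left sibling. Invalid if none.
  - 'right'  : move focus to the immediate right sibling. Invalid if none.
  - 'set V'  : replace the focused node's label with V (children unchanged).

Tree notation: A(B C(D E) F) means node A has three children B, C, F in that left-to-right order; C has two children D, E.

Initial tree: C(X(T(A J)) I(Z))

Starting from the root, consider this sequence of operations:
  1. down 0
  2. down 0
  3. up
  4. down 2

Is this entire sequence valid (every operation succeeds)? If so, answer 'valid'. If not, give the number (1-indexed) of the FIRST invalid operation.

Step 1 (down 0): focus=X path=0 depth=1 children=['T'] left=[] right=['I'] parent=C
Step 2 (down 0): focus=T path=0/0 depth=2 children=['A', 'J'] left=[] right=[] parent=X
Step 3 (up): focus=X path=0 depth=1 children=['T'] left=[] right=['I'] parent=C
Step 4 (down 2): INVALID

Answer: 4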